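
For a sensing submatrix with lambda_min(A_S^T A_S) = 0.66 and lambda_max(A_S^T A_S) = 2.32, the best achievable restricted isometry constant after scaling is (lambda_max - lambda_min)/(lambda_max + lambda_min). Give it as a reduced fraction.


lambda_max - lambda_min = 2.32 - 0.66 = 1.66.
lambda_max + lambda_min = 2.32 + 0.66 = 2.98.
delta = 1.66/2.98 = 166/298 = 83/149.

83/149


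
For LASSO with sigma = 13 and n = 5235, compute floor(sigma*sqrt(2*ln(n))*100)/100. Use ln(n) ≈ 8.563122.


ln(5235) ≈ 8.563122.
2*ln(n) ≈ 17.126244.
sqrt(2*ln(n)) ≈ sqrt(17.126244) ≈ 4.138387.
lambda ≈ 13*4.138387 = 53.799031.
floor(lambda*100)/100 = 53.79.

53.79


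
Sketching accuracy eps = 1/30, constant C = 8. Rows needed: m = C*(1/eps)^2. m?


1/eps = 30.
(1/eps)^2 = 900.
m = 8*900 = 7200.

7200


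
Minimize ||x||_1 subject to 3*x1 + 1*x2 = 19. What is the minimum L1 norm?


Axis intercepts:
  x1 = 19/3, x2 = 0: L1 = 19/3
  x1 = 0, x2 = 19: L1 = 19
x* = (19/3, 0)
||x*||_1 = 19/3.

19/3


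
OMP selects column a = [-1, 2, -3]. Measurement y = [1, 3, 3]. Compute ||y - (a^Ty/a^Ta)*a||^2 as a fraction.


a^T a = 14.
a^T y = -4.
coeff = -4/14 = -2/7.
||r||^2 = 125/7.

125/7


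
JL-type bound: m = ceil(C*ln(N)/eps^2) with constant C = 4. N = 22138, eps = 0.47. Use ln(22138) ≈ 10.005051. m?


ln(22138) ≈ 10.005051.
eps^2 = 0.47^2 = 0.2209.
C*ln(N)/eps^2 ≈ 4*10.005051/0.2209 ≈ 181.1689.
m = ceil(181.1689) = 182.

182


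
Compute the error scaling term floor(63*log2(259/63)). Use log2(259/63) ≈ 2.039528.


log2(n/k) = log2(259/63) ≈ 2.039528.
k*log2(n/k) ≈ 63*2.039528 = 128.490264.
floor(128.490264) = 128.

128


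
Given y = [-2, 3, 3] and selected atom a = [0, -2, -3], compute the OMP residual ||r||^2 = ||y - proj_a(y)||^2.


a^T a = 13.
a^T y = -15.
coeff = -15/13 = -15/13.
||r||^2 = 61/13.

61/13


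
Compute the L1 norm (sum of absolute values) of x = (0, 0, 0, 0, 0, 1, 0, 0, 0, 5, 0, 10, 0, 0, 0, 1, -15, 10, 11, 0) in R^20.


Non-zero entries: [(5, 1), (9, 5), (11, 10), (15, 1), (16, -15), (17, 10), (18, 11)]
Absolute values: [1, 5, 10, 1, 15, 10, 11]
||x||_1 = sum = 53.

53


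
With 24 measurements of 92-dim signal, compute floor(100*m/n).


100*m/n = 100*24/92 ≈ 26.087.
floor = 26.

26


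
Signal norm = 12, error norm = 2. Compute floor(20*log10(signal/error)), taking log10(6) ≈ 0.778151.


||x||/||e|| = 12/2 = 6.
log10(6) ≈ 0.778151.
20*log10(||x||/||e||) ≈ 20*0.778151 = 15.56302.
floor(15.56302) = 15.

15


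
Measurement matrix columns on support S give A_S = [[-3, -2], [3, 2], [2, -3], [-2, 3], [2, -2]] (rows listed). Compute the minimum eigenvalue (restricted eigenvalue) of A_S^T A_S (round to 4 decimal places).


A_S^T A_S = [[30, -4], [-4, 30]].
trace = 60.
det = 884.
disc = trace^2 - 4*det = 3600 - 4*884 = 64.
sqrt(64) = 8.
lam_min = (60 - 8)/2 = 26 = 26.0000.

26.0000


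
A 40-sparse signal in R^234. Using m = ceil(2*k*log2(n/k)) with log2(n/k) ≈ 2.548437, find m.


log2(n/k) = log2(234/40) ≈ 2.548437.
2*k*log2(n/k) ≈ 2*40*2.548437 = 203.87496.
m = ceil(203.87496) = 204.

204


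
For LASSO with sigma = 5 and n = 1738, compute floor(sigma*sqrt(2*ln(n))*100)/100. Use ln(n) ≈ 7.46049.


ln(1738) ≈ 7.46049.
2*ln(n) ≈ 14.92098.
sqrt(2*ln(n)) ≈ sqrt(14.92098) ≈ 3.862768.
lambda ≈ 5*3.862768 = 19.31384.
floor(lambda*100)/100 = 19.31.

19.31


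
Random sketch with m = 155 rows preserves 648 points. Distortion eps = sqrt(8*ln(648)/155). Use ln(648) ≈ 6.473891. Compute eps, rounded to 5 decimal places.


ln(648) ≈ 6.473891.
8*ln(N)/m ≈ 8*6.473891/155 ≈ 0.33413631.
eps = sqrt(0.33413631) ≈ 0.5780452 ≈ 0.57805.

0.57805


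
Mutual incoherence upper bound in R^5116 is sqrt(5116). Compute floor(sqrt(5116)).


71^2 = 5041 <= 5116 < 5184 = 72^2, so 71 <= sqrt(5116) < 72.
floor(sqrt(5116)) = 71.

71


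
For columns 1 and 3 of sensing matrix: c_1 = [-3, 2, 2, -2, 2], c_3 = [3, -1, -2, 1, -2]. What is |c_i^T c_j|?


Inner product: -3*3 + 2*-1 + 2*-2 + -2*1 + 2*-2
Products: [-9, -2, -4, -2, -4]
Sum = -21.
|dot| = 21.

21


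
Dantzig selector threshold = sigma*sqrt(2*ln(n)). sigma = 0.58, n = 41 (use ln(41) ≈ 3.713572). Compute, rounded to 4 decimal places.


ln(41) ≈ 3.713572.
2*ln(n) ≈ 7.427144.
sqrt(2*ln(n)) ≈ sqrt(7.427144) ≈ 2.725279.
threshold ≈ 0.58*2.725279 = 1.58066182 ≈ 1.5807.

1.5807


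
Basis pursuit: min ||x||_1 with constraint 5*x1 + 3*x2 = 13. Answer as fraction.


Axis intercepts:
  x1 = 13/5, x2 = 0: L1 = 13/5
  x1 = 0, x2 = 13/3: L1 = 13/3
x* = (13/5, 0)
||x*||_1 = 13/5.

13/5


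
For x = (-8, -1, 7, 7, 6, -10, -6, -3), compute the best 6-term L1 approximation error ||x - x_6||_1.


Sorted |x_i| descending: [10, 8, 7, 7, 6, 6, 3, 1]
Keep top 6: [10, 8, 7, 7, 6, 6]
Tail entries: [3, 1]
L1 error = sum of tail = 4.

4


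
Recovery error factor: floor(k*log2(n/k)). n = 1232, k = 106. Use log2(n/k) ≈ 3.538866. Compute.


log2(n/k) = log2(1232/106) ≈ 3.538866.
k*log2(n/k) ≈ 106*3.538866 = 375.119796.
floor(375.119796) = 375.

375


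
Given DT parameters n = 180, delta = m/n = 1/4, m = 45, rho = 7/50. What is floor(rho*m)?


m = 1/4*180 = 45.
rho = 7/50.
rho*m = 7/50*45 = 6.3.
k = floor(6.3) = 6.

6


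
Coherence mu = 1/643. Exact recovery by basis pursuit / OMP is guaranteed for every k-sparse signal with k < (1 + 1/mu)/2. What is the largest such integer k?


1/mu = 643.
1 + 1/mu = 644.
(1 + 1/mu)/2 = 322 is an integer and the inequality is strict, so k_max = 322 - 1 = 321.

321


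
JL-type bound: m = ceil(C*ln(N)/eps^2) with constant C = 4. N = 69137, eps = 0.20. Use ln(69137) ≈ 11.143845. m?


ln(69137) ≈ 11.143845.
eps^2 = 0.20^2 = 0.04.
C*ln(N)/eps^2 ≈ 4*11.143845/0.04 ≈ 1114.3845.
m = ceil(1114.3845) = 1115.

1115


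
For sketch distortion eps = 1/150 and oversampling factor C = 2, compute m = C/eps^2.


1/eps = 150.
(1/eps)^2 = 22500.
m = 2*22500 = 45000.

45000


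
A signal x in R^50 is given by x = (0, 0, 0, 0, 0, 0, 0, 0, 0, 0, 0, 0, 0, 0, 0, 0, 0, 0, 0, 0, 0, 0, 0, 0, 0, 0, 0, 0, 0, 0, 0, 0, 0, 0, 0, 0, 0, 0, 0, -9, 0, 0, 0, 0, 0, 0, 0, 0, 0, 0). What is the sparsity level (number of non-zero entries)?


Non-zero positions: [39].
Sparsity = 1.

1


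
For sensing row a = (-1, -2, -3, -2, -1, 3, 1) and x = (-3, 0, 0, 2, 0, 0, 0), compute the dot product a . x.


Non-zero terms: ['-1*-3', '-2*2']
Products: [3, -4]
y = sum = -1.

-1


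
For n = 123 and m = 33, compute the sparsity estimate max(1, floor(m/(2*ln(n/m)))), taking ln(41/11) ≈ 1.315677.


n/m = 123/33 = 41/11.
ln(n/m) ≈ 1.315677.
2*ln(n/m) ≈ 2.631354.
m/(2*ln(n/m)) ≈ 33/2.631354 ≈ 12.5411.
floor = 12.
k_max = max(1, 12) = 12.

12


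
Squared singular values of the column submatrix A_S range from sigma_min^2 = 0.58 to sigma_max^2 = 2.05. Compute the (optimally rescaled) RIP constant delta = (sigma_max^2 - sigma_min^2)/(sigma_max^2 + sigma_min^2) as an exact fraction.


lambda_max - lambda_min = 2.05 - 0.58 = 1.47.
lambda_max + lambda_min = 2.05 + 0.58 = 2.63.
delta = 1.47/2.63 = 147/263.

147/263


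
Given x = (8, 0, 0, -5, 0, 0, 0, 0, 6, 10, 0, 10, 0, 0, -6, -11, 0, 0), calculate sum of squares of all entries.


Non-zero entries: [(0, 8), (3, -5), (8, 6), (9, 10), (11, 10), (14, -6), (15, -11)]
Squares: [64, 25, 36, 100, 100, 36, 121]
||x||_2^2 = sum = 482.

482


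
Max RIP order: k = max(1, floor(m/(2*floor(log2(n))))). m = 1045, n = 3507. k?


floor(log2(3507)) = 11.
2*11 = 22.
m/(2*floor(log2(n))) = 1045/22 ≈ 47.5.
floor = 47.
k = max(1, 47) = 47.

47


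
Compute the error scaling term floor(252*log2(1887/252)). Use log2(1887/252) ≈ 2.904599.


log2(n/k) = log2(1887/252) ≈ 2.904599.
k*log2(n/k) ≈ 252*2.904599 = 731.958948.
floor(731.958948) = 731.

731


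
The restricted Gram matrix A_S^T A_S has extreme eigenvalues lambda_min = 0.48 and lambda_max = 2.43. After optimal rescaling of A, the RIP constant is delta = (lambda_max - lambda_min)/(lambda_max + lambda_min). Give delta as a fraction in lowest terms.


lambda_max - lambda_min = 2.43 - 0.48 = 1.95.
lambda_max + lambda_min = 2.43 + 0.48 = 2.91.
delta = 1.95/2.91 = 195/291 = 65/97.

65/97


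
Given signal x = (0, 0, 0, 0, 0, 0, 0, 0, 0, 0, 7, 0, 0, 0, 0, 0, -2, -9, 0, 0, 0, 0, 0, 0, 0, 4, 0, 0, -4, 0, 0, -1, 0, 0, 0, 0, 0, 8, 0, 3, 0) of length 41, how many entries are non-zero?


Non-zero positions: [10, 16, 17, 25, 28, 31, 37, 39].
Sparsity = 8.

8


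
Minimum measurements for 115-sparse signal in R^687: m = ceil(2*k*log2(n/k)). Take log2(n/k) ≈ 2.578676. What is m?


log2(n/k) = log2(687/115) ≈ 2.578676.
2*k*log2(n/k) ≈ 2*115*2.578676 = 593.09548.
m = ceil(593.09548) = 594.

594


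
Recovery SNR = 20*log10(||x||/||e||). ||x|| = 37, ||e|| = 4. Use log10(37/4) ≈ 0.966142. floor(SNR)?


||x||/||e|| = 37/4.
log10(37/4) ≈ 0.966142.
20*log10(||x||/||e||) ≈ 20*0.966142 = 19.32284.
floor(19.32284) = 19.

19


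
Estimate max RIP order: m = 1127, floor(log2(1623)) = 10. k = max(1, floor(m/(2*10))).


floor(log2(1623)) = 10.
2*10 = 20.
m/(2*floor(log2(n))) = 1127/20 ≈ 56.35.
floor = 56.
k = max(1, 56) = 56.

56


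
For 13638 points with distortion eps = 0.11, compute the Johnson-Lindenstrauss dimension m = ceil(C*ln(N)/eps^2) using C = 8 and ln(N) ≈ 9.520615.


ln(13638) ≈ 9.520615.
eps^2 = 0.11^2 = 0.0121.
C*ln(N)/eps^2 ≈ 8*9.520615/0.0121 ≈ 6294.6215.
m = ceil(6294.6215) = 6295.

6295


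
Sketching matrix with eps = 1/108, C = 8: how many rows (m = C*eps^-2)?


1/eps = 108.
(1/eps)^2 = 11664.
m = 8*11664 = 93312.

93312


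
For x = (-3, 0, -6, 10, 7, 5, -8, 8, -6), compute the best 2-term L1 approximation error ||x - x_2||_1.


Sorted |x_i| descending: [10, 8, 8, 7, 6, 6, 5, 3, 0]
Keep top 2: [10, 8]
Tail entries: [8, 7, 6, 6, 5, 3, 0]
L1 error = sum of tail = 35.

35


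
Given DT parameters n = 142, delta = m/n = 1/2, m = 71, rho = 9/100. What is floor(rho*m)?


m = 1/2*142 = 71.
rho = 9/100.
rho*m = 9/100*71 = 6.39.
k = floor(6.39) = 6.

6


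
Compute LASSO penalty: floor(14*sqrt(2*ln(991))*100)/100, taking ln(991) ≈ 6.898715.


ln(991) ≈ 6.898715.
2*ln(n) ≈ 13.79743.
sqrt(2*ln(n)) ≈ sqrt(13.79743) ≈ 3.714489.
lambda ≈ 14*3.714489 = 52.002846.
floor(lambda*100)/100 = 52.00.

52.00


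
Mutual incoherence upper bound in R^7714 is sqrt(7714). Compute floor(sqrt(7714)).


87^2 = 7569 <= 7714 < 7744 = 88^2, so 87 <= sqrt(7714) < 88.
floor(sqrt(7714)) = 87.

87


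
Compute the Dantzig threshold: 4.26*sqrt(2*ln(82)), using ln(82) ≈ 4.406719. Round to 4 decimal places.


ln(82) ≈ 4.406719.
2*ln(n) ≈ 8.813438.
sqrt(2*ln(n)) ≈ sqrt(8.813438) ≈ 2.968744.
threshold ≈ 4.26*2.968744 = 12.64684944 ≈ 12.6468.

12.6468


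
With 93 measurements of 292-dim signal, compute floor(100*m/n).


100*m/n = 100*93/292 ≈ 31.8493.
floor = 31.

31


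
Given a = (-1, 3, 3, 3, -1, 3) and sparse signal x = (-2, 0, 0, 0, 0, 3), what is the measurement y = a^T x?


Non-zero terms: ['-1*-2', '3*3']
Products: [2, 9]
y = sum = 11.

11


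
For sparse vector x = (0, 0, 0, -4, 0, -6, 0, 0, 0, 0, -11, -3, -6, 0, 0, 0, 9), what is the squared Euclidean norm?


Non-zero entries: [(3, -4), (5, -6), (10, -11), (11, -3), (12, -6), (16, 9)]
Squares: [16, 36, 121, 9, 36, 81]
||x||_2^2 = sum = 299.

299


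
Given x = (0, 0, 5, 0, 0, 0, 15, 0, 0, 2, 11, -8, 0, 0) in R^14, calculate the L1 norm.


Non-zero entries: [(2, 5), (6, 15), (9, 2), (10, 11), (11, -8)]
Absolute values: [5, 15, 2, 11, 8]
||x||_1 = sum = 41.

41


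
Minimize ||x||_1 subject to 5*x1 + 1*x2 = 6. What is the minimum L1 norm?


Axis intercepts:
  x1 = 6/5, x2 = 0: L1 = 6/5
  x1 = 0, x2 = 6: L1 = 6
x* = (6/5, 0)
||x*||_1 = 6/5.

6/5


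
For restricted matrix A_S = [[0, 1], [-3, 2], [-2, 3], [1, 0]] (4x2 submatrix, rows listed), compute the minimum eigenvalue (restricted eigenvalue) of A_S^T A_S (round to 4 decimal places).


A_S^T A_S = [[14, -12], [-12, 14]].
trace = 28.
det = 52.
disc = trace^2 - 4*det = 784 - 4*52 = 576.
sqrt(576) = 24.
lam_min = (28 - 24)/2 = 2 = 2.0000.

2.0000


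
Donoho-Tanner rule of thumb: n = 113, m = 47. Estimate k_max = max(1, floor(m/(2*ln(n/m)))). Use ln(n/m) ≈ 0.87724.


n/m = 113/47.
ln(n/m) ≈ 0.87724.
2*ln(n/m) ≈ 1.75448.
m/(2*ln(n/m)) ≈ 47/1.75448 ≈ 26.7886.
floor = 26.
k_max = max(1, 26) = 26.

26


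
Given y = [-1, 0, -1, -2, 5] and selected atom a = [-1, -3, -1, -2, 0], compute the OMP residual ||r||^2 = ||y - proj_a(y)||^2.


a^T a = 15.
a^T y = 6.
coeff = 6/15 = 2/5.
||r||^2 = 143/5.

143/5


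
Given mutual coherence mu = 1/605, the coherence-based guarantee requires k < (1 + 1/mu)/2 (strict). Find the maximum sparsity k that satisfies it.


1/mu = 605.
1 + 1/mu = 606.
(1 + 1/mu)/2 = 303 is an integer and the inequality is strict, so k_max = 303 - 1 = 302.

302


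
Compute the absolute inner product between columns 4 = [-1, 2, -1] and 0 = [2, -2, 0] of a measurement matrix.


Inner product: -1*2 + 2*-2 + -1*0
Products: [-2, -4, 0]
Sum = -6.
|dot| = 6.

6


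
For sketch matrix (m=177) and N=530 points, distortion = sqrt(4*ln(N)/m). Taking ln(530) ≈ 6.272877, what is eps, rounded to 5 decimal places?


ln(530) ≈ 6.272877.
4*ln(N)/m ≈ 4*6.272877/177 ≈ 0.14175993.
eps = sqrt(0.14175993) ≈ 0.3765102 ≈ 0.37651.

0.37651


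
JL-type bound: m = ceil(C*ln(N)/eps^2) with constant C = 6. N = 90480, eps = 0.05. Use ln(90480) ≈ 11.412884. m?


ln(90480) ≈ 11.412884.
eps^2 = 0.05^2 = 0.0025.
C*ln(N)/eps^2 ≈ 6*11.412884/0.0025 ≈ 27390.9216.
m = ceil(27390.9216) = 27391.

27391


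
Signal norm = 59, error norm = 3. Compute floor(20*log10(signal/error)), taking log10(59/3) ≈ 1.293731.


||x||/||e|| = 59/3.
log10(59/3) ≈ 1.293731.
20*log10(||x||/||e||) ≈ 20*1.293731 = 25.87462.
floor(25.87462) = 25.

25


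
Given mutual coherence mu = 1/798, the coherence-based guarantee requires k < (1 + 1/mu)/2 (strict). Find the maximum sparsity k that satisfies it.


1/mu = 798.
1 + 1/mu = 799.
(1 + 1/mu)/2 = 399.5 is not an integer, so k_max = floor(399.5) = 399.

399


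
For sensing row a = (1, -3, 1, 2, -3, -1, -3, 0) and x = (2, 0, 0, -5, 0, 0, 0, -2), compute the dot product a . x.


Non-zero terms: ['1*2', '2*-5', '0*-2']
Products: [2, -10, 0]
y = sum = -8.

-8


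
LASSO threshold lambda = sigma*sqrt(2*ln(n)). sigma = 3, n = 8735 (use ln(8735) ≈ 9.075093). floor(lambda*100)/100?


ln(8735) ≈ 9.075093.
2*ln(n) ≈ 18.150186.
sqrt(2*ln(n)) ≈ sqrt(18.150186) ≈ 4.260304.
lambda ≈ 3*4.260304 = 12.780912.
floor(lambda*100)/100 = 12.78.

12.78


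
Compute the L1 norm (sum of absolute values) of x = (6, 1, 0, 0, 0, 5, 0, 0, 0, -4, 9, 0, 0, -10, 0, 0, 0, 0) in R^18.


Non-zero entries: [(0, 6), (1, 1), (5, 5), (9, -4), (10, 9), (13, -10)]
Absolute values: [6, 1, 5, 4, 9, 10]
||x||_1 = sum = 35.

35


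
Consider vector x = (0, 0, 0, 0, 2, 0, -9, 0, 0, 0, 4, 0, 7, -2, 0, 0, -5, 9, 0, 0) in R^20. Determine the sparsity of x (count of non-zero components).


Non-zero positions: [4, 6, 10, 12, 13, 16, 17].
Sparsity = 7.

7


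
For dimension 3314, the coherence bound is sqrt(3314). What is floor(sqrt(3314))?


57^2 = 3249 <= 3314 < 3364 = 58^2, so 57 <= sqrt(3314) < 58.
floor(sqrt(3314)) = 57.

57


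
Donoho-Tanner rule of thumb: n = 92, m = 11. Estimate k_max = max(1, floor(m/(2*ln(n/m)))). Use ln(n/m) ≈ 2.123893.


n/m = 92/11.
ln(n/m) ≈ 2.123893.
2*ln(n/m) ≈ 4.247786.
m/(2*ln(n/m)) ≈ 11/4.247786 ≈ 2.5896.
floor = 2.
k_max = max(1, 2) = 2.

2


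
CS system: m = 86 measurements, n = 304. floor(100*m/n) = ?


100*m/n = 100*86/304 ≈ 28.2895.
floor = 28.

28


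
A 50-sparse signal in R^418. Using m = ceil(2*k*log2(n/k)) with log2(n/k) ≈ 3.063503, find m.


log2(n/k) = log2(418/50) ≈ 3.063503.
2*k*log2(n/k) ≈ 2*50*3.063503 = 306.3503.
m = ceil(306.3503) = 307.

307


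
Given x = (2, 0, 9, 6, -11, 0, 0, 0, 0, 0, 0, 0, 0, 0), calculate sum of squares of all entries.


Non-zero entries: [(0, 2), (2, 9), (3, 6), (4, -11)]
Squares: [4, 81, 36, 121]
||x||_2^2 = sum = 242.

242


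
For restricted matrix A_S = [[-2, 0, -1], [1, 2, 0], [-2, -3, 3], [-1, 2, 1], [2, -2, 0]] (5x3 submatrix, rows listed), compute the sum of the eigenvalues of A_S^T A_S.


Sum of eigenvalues of A_S^T A_S = trace(A_S^T A_S) = sum of squared column norms of A_S.
A_S^T A_S diagonal: [14, 21, 11].
trace = 14 + 21 + 11 = 46.

46


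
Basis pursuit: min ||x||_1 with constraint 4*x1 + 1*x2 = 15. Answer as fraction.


Axis intercepts:
  x1 = 15/4, x2 = 0: L1 = 15/4
  x1 = 0, x2 = 15: L1 = 15
x* = (15/4, 0)
||x*||_1 = 15/4.

15/4


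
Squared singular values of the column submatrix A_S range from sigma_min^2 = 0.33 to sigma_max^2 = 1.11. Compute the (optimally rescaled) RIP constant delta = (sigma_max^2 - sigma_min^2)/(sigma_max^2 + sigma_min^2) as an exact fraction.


lambda_max - lambda_min = 1.11 - 0.33 = 0.78.
lambda_max + lambda_min = 1.11 + 0.33 = 1.44.
delta = 0.78/1.44 = 78/144 = 13/24.

13/24


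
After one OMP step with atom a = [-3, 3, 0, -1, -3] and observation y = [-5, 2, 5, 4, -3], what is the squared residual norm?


a^T a = 28.
a^T y = 26.
coeff = 26/28 = 13/14.
||r||^2 = 384/7.

384/7


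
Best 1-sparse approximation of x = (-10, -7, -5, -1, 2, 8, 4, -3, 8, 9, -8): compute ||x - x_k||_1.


Sorted |x_i| descending: [10, 9, 8, 8, 8, 7, 5, 4, 3, 2, 1]
Keep top 1: [10]
Tail entries: [9, 8, 8, 8, 7, 5, 4, 3, 2, 1]
L1 error = sum of tail = 55.

55


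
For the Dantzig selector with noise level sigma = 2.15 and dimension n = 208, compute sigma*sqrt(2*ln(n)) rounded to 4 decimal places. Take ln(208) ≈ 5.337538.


ln(208) ≈ 5.337538.
2*ln(n) ≈ 10.675076.
sqrt(2*ln(n)) ≈ sqrt(10.675076) ≈ 3.267273.
threshold ≈ 2.15*3.267273 = 7.02463695 ≈ 7.0246.

7.0246


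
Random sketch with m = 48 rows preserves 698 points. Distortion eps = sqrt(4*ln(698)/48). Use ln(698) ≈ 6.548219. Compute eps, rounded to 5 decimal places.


ln(698) ≈ 6.548219.
4*ln(N)/m ≈ 4*6.548219/48 ≈ 0.54568492.
eps = sqrt(0.54568492) ≈ 0.7387049 ≈ 0.73870.

0.73870


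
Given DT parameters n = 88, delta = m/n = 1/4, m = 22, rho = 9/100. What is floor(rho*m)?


m = 1/4*88 = 22.
rho = 9/100.
rho*m = 9/100*22 = 1.98.
k = floor(1.98) = 1.

1


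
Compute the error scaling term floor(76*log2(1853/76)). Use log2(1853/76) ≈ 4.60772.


log2(n/k) = log2(1853/76) ≈ 4.60772.
k*log2(n/k) ≈ 76*4.60772 = 350.18672.
floor(350.18672) = 350.

350


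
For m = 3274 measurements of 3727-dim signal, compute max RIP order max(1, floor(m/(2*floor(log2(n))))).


floor(log2(3727)) = 11.
2*11 = 22.
m/(2*floor(log2(n))) = 3274/22 ≈ 148.8182.
floor = 148.
k = max(1, 148) = 148.

148


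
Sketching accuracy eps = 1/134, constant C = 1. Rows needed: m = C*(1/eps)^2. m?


1/eps = 134.
(1/eps)^2 = 17956.
m = 1*17956 = 17956.

17956


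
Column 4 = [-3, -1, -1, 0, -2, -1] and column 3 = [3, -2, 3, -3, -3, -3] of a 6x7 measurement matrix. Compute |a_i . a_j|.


Inner product: -3*3 + -1*-2 + -1*3 + 0*-3 + -2*-3 + -1*-3
Products: [-9, 2, -3, 0, 6, 3]
Sum = -1.
|dot| = 1.

1


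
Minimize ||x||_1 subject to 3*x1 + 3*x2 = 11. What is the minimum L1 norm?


Axis intercepts:
  x1 = 11/3, x2 = 0: L1 = 11/3
  x1 = 0, x2 = 11/3: L1 = 11/3
x* = (11/3, 0)
||x*||_1 = 11/3.

11/3


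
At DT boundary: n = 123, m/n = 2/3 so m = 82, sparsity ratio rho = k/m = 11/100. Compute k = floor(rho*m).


m = 2/3*123 = 82.
rho = 11/100.
rho*m = 11/100*82 = 9.02.
k = floor(9.02) = 9.

9


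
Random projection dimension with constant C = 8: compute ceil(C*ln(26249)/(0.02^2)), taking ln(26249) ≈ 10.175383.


ln(26249) ≈ 10.175383.
eps^2 = 0.02^2 = 0.0004.
C*ln(N)/eps^2 ≈ 8*10.175383/0.0004 ≈ 203507.66.
m = ceil(203507.66) = 203508.

203508


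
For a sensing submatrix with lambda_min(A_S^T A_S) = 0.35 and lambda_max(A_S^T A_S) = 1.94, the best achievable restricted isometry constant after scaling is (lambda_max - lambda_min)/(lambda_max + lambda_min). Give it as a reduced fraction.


lambda_max - lambda_min = 1.94 - 0.35 = 1.59.
lambda_max + lambda_min = 1.94 + 0.35 = 2.29.
delta = 1.59/2.29 = 159/229.

159/229


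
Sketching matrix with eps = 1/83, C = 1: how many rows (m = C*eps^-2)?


1/eps = 83.
(1/eps)^2 = 6889.
m = 1*6889 = 6889.

6889


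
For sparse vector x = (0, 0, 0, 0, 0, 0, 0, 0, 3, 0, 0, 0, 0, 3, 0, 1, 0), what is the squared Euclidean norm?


Non-zero entries: [(8, 3), (13, 3), (15, 1)]
Squares: [9, 9, 1]
||x||_2^2 = sum = 19.

19


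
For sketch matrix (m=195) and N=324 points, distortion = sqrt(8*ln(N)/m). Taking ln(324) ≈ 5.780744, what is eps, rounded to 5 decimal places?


ln(324) ≈ 5.780744.
8*ln(N)/m ≈ 8*5.780744/195 ≈ 0.23715873.
eps = sqrt(0.23715873) ≈ 0.4869895 ≈ 0.48699.

0.48699


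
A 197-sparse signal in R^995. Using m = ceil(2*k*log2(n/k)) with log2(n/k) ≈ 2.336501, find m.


log2(n/k) = log2(995/197) ≈ 2.336501.
2*k*log2(n/k) ≈ 2*197*2.336501 = 920.581394.
m = ceil(920.581394) = 921.

921


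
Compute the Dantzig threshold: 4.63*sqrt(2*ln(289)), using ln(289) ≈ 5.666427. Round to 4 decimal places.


ln(289) ≈ 5.666427.
2*ln(n) ≈ 11.332854.
sqrt(2*ln(n)) ≈ sqrt(11.332854) ≈ 3.36643.
threshold ≈ 4.63*3.36643 = 15.5865709 ≈ 15.5866.

15.5866


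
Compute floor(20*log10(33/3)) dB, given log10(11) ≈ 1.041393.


||x||/||e|| = 33/3 = 11.
log10(11) ≈ 1.041393.
20*log10(||x||/||e||) ≈ 20*1.041393 = 20.82786.
floor(20.82786) = 20.

20


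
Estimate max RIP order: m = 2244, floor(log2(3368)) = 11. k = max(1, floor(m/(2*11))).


floor(log2(3368)) = 11.
2*11 = 22.
m/(2*floor(log2(n))) = 2244/22 ≈ 102.0.
floor = 102.
k = max(1, 102) = 102.

102


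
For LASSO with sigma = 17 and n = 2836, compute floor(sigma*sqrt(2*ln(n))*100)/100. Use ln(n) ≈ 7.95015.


ln(2836) ≈ 7.95015.
2*ln(n) ≈ 15.9003.
sqrt(2*ln(n)) ≈ sqrt(15.9003) ≈ 3.987518.
lambda ≈ 17*3.987518 = 67.787806.
floor(lambda*100)/100 = 67.78.

67.78


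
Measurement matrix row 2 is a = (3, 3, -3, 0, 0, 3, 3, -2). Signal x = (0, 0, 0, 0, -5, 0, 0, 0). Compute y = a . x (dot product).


Non-zero terms: ['0*-5']
Products: [0]
y = sum = 0.

0


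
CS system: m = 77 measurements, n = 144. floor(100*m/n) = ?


100*m/n = 100*77/144 ≈ 53.4722.
floor = 53.

53


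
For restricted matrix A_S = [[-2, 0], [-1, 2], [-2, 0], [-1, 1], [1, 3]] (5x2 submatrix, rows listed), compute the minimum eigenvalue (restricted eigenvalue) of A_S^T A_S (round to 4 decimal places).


A_S^T A_S = [[11, 0], [0, 14]].
trace = 25.
det = 154.
disc = trace^2 - 4*det = 625 - 4*154 = 9.
sqrt(9) = 3.
lam_min = (25 - 3)/2 = 11 = 11.0000.

11.0000


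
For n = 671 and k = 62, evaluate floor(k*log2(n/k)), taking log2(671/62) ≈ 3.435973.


log2(n/k) = log2(671/62) ≈ 3.435973.
k*log2(n/k) ≈ 62*3.435973 = 213.030326.
floor(213.030326) = 213.

213


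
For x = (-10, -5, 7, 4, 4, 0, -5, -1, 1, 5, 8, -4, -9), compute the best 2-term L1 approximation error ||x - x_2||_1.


Sorted |x_i| descending: [10, 9, 8, 7, 5, 5, 5, 4, 4, 4, 1, 1, 0]
Keep top 2: [10, 9]
Tail entries: [8, 7, 5, 5, 5, 4, 4, 4, 1, 1, 0]
L1 error = sum of tail = 44.

44


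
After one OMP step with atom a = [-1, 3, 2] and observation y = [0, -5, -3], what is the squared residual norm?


a^T a = 14.
a^T y = -21.
coeff = -21/14 = -3/2.
||r||^2 = 5/2.

5/2


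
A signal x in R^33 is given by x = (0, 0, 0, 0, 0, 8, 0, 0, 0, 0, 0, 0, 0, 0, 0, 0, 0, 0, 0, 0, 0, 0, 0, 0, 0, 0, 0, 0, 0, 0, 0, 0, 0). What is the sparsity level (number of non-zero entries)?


Non-zero positions: [5].
Sparsity = 1.

1


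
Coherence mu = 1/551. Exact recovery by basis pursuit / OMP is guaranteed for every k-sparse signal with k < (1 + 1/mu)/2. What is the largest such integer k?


1/mu = 551.
1 + 1/mu = 552.
(1 + 1/mu)/2 = 276 is an integer and the inequality is strict, so k_max = 276 - 1 = 275.

275


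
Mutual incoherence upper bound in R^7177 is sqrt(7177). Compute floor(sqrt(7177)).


84^2 = 7056 <= 7177 < 7225 = 85^2, so 84 <= sqrt(7177) < 85.
floor(sqrt(7177)) = 84.

84


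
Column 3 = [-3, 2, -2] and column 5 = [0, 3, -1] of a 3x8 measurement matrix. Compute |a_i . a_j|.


Inner product: -3*0 + 2*3 + -2*-1
Products: [0, 6, 2]
Sum = 8.
|dot| = 8.

8


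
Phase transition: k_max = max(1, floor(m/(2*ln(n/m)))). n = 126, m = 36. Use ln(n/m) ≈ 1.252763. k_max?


n/m = 126/36 = 7/2.
ln(n/m) ≈ 1.252763.
2*ln(n/m) ≈ 2.505526.
m/(2*ln(n/m)) ≈ 36/2.505526 ≈ 14.3682.
floor = 14.
k_max = max(1, 14) = 14.

14


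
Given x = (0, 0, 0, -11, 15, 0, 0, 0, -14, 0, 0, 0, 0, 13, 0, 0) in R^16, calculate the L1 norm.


Non-zero entries: [(3, -11), (4, 15), (8, -14), (13, 13)]
Absolute values: [11, 15, 14, 13]
||x||_1 = sum = 53.

53


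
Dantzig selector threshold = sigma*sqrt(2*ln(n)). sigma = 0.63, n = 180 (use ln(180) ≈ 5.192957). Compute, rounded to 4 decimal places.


ln(180) ≈ 5.192957.
2*ln(n) ≈ 10.385914.
sqrt(2*ln(n)) ≈ sqrt(10.385914) ≈ 3.222718.
threshold ≈ 0.63*3.222718 = 2.03031234 ≈ 2.0303.

2.0303


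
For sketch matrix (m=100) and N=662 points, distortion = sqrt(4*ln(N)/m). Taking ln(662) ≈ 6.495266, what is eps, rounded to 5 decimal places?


ln(662) ≈ 6.495266.
4*ln(N)/m ≈ 4*6.495266/100 ≈ 0.25981064.
eps = sqrt(0.25981064) ≈ 0.5097162 ≈ 0.50972.

0.50972


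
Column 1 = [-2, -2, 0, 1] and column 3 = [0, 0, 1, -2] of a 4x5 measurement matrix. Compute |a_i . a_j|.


Inner product: -2*0 + -2*0 + 0*1 + 1*-2
Products: [0, 0, 0, -2]
Sum = -2.
|dot| = 2.

2


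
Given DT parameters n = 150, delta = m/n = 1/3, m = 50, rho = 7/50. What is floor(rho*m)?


m = 1/3*150 = 50.
rho = 7/50.
rho*m = 7/50*50 = 7.
k = floor(7) = 7.

7


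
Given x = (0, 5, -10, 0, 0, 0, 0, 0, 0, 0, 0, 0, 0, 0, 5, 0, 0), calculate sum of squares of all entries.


Non-zero entries: [(1, 5), (2, -10), (14, 5)]
Squares: [25, 100, 25]
||x||_2^2 = sum = 150.

150


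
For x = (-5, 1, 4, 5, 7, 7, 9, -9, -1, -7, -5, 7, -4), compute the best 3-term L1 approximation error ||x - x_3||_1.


Sorted |x_i| descending: [9, 9, 7, 7, 7, 7, 5, 5, 5, 4, 4, 1, 1]
Keep top 3: [9, 9, 7]
Tail entries: [7, 7, 7, 5, 5, 5, 4, 4, 1, 1]
L1 error = sum of tail = 46.

46


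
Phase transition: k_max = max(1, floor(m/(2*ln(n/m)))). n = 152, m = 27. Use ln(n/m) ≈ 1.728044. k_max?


n/m = 152/27.
ln(n/m) ≈ 1.728044.
2*ln(n/m) ≈ 3.456088.
m/(2*ln(n/m)) ≈ 27/3.456088 ≈ 7.8123.
floor = 7.
k_max = max(1, 7) = 7.

7


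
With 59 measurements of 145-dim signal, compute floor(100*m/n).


100*m/n = 100*59/145 ≈ 40.6897.
floor = 40.

40


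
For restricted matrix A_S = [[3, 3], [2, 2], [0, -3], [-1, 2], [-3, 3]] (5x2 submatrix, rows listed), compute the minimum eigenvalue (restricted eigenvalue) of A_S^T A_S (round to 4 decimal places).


A_S^T A_S = [[23, 2], [2, 35]].
trace = 58.
det = 801.
disc = trace^2 - 4*det = 3364 - 4*801 = 160.
sqrt(160) ≈ 12.649111.
lam_min = (58 - sqrt(160))/2 ≈ (58 - 12.649111)/2 = 22.6754445 ≈ 22.6754.

22.6754


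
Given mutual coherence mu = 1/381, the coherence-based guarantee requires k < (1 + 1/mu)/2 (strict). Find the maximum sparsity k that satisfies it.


1/mu = 381.
1 + 1/mu = 382.
(1 + 1/mu)/2 = 191 is an integer and the inequality is strict, so k_max = 191 - 1 = 190.

190


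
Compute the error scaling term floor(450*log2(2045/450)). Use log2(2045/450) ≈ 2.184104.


log2(n/k) = log2(2045/450) ≈ 2.184104.
k*log2(n/k) ≈ 450*2.184104 = 982.8468.
floor(982.8468) = 982.

982


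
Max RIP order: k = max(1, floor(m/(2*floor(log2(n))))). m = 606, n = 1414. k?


floor(log2(1414)) = 10.
2*10 = 20.
m/(2*floor(log2(n))) = 606/20 ≈ 30.3.
floor = 30.
k = max(1, 30) = 30.

30


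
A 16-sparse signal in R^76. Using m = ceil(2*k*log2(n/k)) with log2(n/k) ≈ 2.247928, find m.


log2(n/k) = log2(76/16) ≈ 2.247928.
2*k*log2(n/k) ≈ 2*16*2.247928 = 71.933696.
m = ceil(71.933696) = 72.

72


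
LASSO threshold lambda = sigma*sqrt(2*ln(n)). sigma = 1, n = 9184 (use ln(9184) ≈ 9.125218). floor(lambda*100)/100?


ln(9184) ≈ 9.125218.
2*ln(n) ≈ 18.250436.
sqrt(2*ln(n)) ≈ sqrt(18.250436) ≈ 4.272053.
lambda ≈ 1*4.272053 = 4.272053.
floor(lambda*100)/100 = 4.27.

4.27


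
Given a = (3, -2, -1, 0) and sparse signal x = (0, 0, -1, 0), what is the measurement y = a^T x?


Non-zero terms: ['-1*-1']
Products: [1]
y = sum = 1.

1


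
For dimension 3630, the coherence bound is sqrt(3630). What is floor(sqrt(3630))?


60^2 = 3600 <= 3630 < 3721 = 61^2, so 60 <= sqrt(3630) < 61.
floor(sqrt(3630)) = 60.

60


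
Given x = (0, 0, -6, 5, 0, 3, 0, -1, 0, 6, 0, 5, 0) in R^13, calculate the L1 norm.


Non-zero entries: [(2, -6), (3, 5), (5, 3), (7, -1), (9, 6), (11, 5)]
Absolute values: [6, 5, 3, 1, 6, 5]
||x||_1 = sum = 26.

26


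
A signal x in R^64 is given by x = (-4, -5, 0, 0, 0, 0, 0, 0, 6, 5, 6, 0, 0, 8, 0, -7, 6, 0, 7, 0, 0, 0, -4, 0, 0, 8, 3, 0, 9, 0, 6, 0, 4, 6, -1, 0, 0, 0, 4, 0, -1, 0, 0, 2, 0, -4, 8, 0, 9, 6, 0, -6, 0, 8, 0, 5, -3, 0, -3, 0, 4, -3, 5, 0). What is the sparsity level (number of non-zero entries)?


Non-zero positions: [0, 1, 8, 9, 10, 13, 15, 16, 18, 22, 25, 26, 28, 30, 32, 33, 34, 38, 40, 43, 45, 46, 48, 49, 51, 53, 55, 56, 58, 60, 61, 62].
Sparsity = 32.

32


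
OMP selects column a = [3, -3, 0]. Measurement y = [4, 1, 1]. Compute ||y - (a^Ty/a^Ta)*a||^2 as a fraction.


a^T a = 18.
a^T y = 9.
coeff = 9/18 = 1/2.
||r||^2 = 27/2.

27/2


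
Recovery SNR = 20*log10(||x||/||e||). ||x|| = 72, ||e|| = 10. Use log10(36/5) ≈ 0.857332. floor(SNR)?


||x||/||e|| = 72/10 = 36/5.
log10(36/5) ≈ 0.857332.
20*log10(||x||/||e||) ≈ 20*0.857332 = 17.14664.
floor(17.14664) = 17.

17


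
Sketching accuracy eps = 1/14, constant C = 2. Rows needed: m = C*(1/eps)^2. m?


1/eps = 14.
(1/eps)^2 = 196.
m = 2*196 = 392.

392


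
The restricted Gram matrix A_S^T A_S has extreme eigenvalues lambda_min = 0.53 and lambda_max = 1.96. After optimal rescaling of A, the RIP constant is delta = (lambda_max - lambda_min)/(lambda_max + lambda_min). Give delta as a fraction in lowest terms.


lambda_max - lambda_min = 1.96 - 0.53 = 1.43.
lambda_max + lambda_min = 1.96 + 0.53 = 2.49.
delta = 1.43/2.49 = 143/249.

143/249


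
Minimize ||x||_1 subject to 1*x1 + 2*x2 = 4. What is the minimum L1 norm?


Axis intercepts:
  x1 = 4, x2 = 0: L1 = 4
  x1 = 0, x2 = 2: L1 = 2
x* = (0, 2)
||x*||_1 = 2.

2


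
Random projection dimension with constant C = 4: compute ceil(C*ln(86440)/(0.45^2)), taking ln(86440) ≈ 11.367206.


ln(86440) ≈ 11.367206.
eps^2 = 0.45^2 = 0.2025.
C*ln(N)/eps^2 ≈ 4*11.367206/0.2025 ≈ 224.5374.
m = ceil(224.5374) = 225.

225


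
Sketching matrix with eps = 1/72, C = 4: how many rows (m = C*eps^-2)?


1/eps = 72.
(1/eps)^2 = 5184.
m = 4*5184 = 20736.

20736


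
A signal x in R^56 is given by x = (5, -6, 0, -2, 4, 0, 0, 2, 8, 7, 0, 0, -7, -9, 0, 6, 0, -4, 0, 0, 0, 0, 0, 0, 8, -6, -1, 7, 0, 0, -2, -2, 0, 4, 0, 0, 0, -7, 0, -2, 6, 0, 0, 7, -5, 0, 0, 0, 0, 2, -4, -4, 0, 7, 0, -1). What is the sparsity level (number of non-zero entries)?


Non-zero positions: [0, 1, 3, 4, 7, 8, 9, 12, 13, 15, 17, 24, 25, 26, 27, 30, 31, 33, 37, 39, 40, 43, 44, 49, 50, 51, 53, 55].
Sparsity = 28.

28


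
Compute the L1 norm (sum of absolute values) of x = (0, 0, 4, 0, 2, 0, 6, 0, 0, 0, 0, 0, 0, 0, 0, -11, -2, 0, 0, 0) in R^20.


Non-zero entries: [(2, 4), (4, 2), (6, 6), (15, -11), (16, -2)]
Absolute values: [4, 2, 6, 11, 2]
||x||_1 = sum = 25.

25


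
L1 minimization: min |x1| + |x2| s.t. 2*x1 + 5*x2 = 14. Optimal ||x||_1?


Axis intercepts:
  x1 = 7, x2 = 0: L1 = 7
  x1 = 0, x2 = 14/5: L1 = 14/5
x* = (0, 14/5)
||x*||_1 = 14/5.

14/5


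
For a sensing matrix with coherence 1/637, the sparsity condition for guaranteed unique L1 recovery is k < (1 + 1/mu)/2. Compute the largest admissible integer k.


1/mu = 637.
1 + 1/mu = 638.
(1 + 1/mu)/2 = 319 is an integer and the inequality is strict, so k_max = 319 - 1 = 318.

318


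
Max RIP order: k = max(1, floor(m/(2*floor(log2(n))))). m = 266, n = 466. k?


floor(log2(466)) = 8.
2*8 = 16.
m/(2*floor(log2(n))) = 266/16 ≈ 16.625.
floor = 16.
k = max(1, 16) = 16.

16


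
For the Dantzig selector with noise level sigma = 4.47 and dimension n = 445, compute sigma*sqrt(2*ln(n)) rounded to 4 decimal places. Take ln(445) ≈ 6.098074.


ln(445) ≈ 6.098074.
2*ln(n) ≈ 12.196148.
sqrt(2*ln(n)) ≈ sqrt(12.196148) ≈ 3.492298.
threshold ≈ 4.47*3.492298 = 15.61057206 ≈ 15.6106.

15.6106


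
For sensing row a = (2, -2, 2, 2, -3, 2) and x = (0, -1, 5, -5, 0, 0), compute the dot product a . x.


Non-zero terms: ['-2*-1', '2*5', '2*-5']
Products: [2, 10, -10]
y = sum = 2.

2


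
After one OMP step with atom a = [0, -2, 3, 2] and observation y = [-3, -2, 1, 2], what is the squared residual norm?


a^T a = 17.
a^T y = 11.
coeff = 11/17 = 11/17.
||r||^2 = 185/17.

185/17


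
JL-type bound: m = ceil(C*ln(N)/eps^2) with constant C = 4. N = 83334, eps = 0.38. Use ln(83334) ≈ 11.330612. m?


ln(83334) ≈ 11.330612.
eps^2 = 0.38^2 = 0.1444.
C*ln(N)/eps^2 ≈ 4*11.330612/0.1444 ≈ 313.8674.
m = ceil(313.8674) = 314.

314


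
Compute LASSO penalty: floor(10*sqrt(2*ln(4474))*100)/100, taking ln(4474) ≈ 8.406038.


ln(4474) ≈ 8.406038.
2*ln(n) ≈ 16.812076.
sqrt(2*ln(n)) ≈ sqrt(16.812076) ≈ 4.100253.
lambda ≈ 10*4.100253 = 41.00253.
floor(lambda*100)/100 = 41.00.

41.00


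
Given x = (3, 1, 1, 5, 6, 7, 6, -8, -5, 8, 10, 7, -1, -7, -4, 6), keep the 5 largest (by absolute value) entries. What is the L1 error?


Sorted |x_i| descending: [10, 8, 8, 7, 7, 7, 6, 6, 6, 5, 5, 4, 3, 1, 1, 1]
Keep top 5: [10, 8, 8, 7, 7]
Tail entries: [7, 6, 6, 6, 5, 5, 4, 3, 1, 1, 1]
L1 error = sum of tail = 45.

45


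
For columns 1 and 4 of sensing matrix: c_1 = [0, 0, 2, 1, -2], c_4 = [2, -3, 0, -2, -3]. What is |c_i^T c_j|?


Inner product: 0*2 + 0*-3 + 2*0 + 1*-2 + -2*-3
Products: [0, 0, 0, -2, 6]
Sum = 4.
|dot| = 4.

4


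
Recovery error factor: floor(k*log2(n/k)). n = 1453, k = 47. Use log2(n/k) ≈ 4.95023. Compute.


log2(n/k) = log2(1453/47) ≈ 4.95023.
k*log2(n/k) ≈ 47*4.95023 = 232.66081.
floor(232.66081) = 232.

232


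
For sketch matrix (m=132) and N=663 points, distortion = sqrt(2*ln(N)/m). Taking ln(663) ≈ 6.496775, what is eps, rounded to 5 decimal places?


ln(663) ≈ 6.496775.
2*ln(N)/m ≈ 2*6.496775/132 ≈ 0.09843598.
eps = sqrt(0.09843598) ≈ 0.3137451 ≈ 0.31375.

0.31375


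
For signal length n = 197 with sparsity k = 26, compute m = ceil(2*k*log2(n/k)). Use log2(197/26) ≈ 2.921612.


log2(n/k) = log2(197/26) ≈ 2.921612.
2*k*log2(n/k) ≈ 2*26*2.921612 = 151.923824.
m = ceil(151.923824) = 152.

152


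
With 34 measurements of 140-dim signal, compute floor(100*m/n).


100*m/n = 100*34/140 ≈ 24.2857.
floor = 24.

24


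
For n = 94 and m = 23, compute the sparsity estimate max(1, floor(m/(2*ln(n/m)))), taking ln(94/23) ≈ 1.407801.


n/m = 94/23.
ln(n/m) ≈ 1.407801.
2*ln(n/m) ≈ 2.815602.
m/(2*ln(n/m)) ≈ 23/2.815602 ≈ 8.1688.
floor = 8.
k_max = max(1, 8) = 8.

8


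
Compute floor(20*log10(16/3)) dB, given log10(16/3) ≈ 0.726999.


||x||/||e|| = 16/3.
log10(16/3) ≈ 0.726999.
20*log10(||x||/||e||) ≈ 20*0.726999 = 14.53998.
floor(14.53998) = 14.

14


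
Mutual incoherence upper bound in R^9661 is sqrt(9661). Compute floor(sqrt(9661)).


98^2 = 9604 <= 9661 < 9801 = 99^2, so 98 <= sqrt(9661) < 99.
floor(sqrt(9661)) = 98.

98


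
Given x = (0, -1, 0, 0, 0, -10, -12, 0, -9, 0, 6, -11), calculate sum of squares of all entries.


Non-zero entries: [(1, -1), (5, -10), (6, -12), (8, -9), (10, 6), (11, -11)]
Squares: [1, 100, 144, 81, 36, 121]
||x||_2^2 = sum = 483.

483


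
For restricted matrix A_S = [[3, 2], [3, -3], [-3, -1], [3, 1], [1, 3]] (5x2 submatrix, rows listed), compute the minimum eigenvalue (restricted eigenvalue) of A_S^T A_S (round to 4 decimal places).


A_S^T A_S = [[37, 6], [6, 24]].
trace = 61.
det = 852.
disc = trace^2 - 4*det = 3721 - 4*852 = 313.
sqrt(313) ≈ 17.691806.
lam_min = (61 - sqrt(313))/2 ≈ (61 - 17.691806)/2 = 21.654097 ≈ 21.6541.

21.6541


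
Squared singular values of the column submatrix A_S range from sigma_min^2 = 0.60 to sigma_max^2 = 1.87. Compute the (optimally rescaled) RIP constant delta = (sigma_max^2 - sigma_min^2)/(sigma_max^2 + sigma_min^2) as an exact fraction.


lambda_max - lambda_min = 1.87 - 0.60 = 1.27.
lambda_max + lambda_min = 1.87 + 0.60 = 2.47.
delta = 1.27/2.47 = 127/247.

127/247


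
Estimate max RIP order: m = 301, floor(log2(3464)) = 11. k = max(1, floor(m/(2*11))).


floor(log2(3464)) = 11.
2*11 = 22.
m/(2*floor(log2(n))) = 301/22 ≈ 13.6818.
floor = 13.
k = max(1, 13) = 13.

13


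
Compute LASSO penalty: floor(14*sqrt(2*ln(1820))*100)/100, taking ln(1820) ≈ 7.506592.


ln(1820) ≈ 7.506592.
2*ln(n) ≈ 15.013184.
sqrt(2*ln(n)) ≈ sqrt(15.013184) ≈ 3.874685.
lambda ≈ 14*3.874685 = 54.24559.
floor(lambda*100)/100 = 54.24.

54.24


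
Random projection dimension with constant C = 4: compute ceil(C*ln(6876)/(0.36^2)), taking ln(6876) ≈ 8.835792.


ln(6876) ≈ 8.835792.
eps^2 = 0.36^2 = 0.1296.
C*ln(N)/eps^2 ≈ 4*8.835792/0.1296 ≈ 272.7096.
m = ceil(272.7096) = 273.

273


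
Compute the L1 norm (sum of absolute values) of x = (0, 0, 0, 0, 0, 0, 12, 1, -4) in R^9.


Non-zero entries: [(6, 12), (7, 1), (8, -4)]
Absolute values: [12, 1, 4]
||x||_1 = sum = 17.

17


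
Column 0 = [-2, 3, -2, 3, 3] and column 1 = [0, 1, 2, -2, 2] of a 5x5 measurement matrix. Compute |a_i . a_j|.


Inner product: -2*0 + 3*1 + -2*2 + 3*-2 + 3*2
Products: [0, 3, -4, -6, 6]
Sum = -1.
|dot| = 1.

1


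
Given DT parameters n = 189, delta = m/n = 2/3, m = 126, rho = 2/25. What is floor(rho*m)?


m = 2/3*189 = 126.
rho = 2/25.
rho*m = 2/25*126 = 10.08.
k = floor(10.08) = 10.

10


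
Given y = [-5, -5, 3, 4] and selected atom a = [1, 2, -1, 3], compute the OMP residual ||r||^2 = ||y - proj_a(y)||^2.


a^T a = 15.
a^T y = -6.
coeff = -6/15 = -2/5.
||r||^2 = 363/5.

363/5


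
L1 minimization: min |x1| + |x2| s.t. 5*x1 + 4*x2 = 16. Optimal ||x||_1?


Axis intercepts:
  x1 = 16/5, x2 = 0: L1 = 16/5
  x1 = 0, x2 = 4: L1 = 4
x* = (16/5, 0)
||x*||_1 = 16/5.

16/5


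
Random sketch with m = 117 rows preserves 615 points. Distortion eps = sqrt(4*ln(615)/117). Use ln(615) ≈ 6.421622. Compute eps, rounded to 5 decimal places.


ln(615) ≈ 6.421622.
4*ln(N)/m ≈ 4*6.421622/117 ≈ 0.21954263.
eps = sqrt(0.21954263) ≈ 0.4685538 ≈ 0.46855.

0.46855


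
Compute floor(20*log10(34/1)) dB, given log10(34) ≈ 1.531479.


||x||/||e|| = 34/1 = 34.
log10(34) ≈ 1.531479.
20*log10(||x||/||e||) ≈ 20*1.531479 = 30.62958.
floor(30.62958) = 30.

30


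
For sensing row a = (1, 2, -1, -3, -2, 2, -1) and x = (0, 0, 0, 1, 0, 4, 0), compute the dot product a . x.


Non-zero terms: ['-3*1', '2*4']
Products: [-3, 8]
y = sum = 5.

5


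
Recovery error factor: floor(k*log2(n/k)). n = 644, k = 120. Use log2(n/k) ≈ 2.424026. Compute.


log2(n/k) = log2(644/120) ≈ 2.424026.
k*log2(n/k) ≈ 120*2.424026 = 290.88312.
floor(290.88312) = 290.

290


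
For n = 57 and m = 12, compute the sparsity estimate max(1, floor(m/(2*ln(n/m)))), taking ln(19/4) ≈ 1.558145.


n/m = 57/12 = 19/4.
ln(n/m) ≈ 1.558145.
2*ln(n/m) ≈ 3.11629.
m/(2*ln(n/m)) ≈ 12/3.11629 ≈ 3.8507.
floor = 3.
k_max = max(1, 3) = 3.

3
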